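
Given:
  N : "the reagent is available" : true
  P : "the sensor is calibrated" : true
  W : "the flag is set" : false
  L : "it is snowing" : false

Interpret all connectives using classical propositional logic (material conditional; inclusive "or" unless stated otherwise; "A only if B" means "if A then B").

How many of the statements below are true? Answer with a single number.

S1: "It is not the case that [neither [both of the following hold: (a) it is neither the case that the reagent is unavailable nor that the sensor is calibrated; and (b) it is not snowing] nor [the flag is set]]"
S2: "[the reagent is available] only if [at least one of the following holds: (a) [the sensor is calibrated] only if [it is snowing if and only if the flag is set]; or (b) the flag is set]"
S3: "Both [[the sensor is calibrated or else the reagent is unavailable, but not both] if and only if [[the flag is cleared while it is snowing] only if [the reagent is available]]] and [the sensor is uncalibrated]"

S1: Formalization: ~(((~N nor P) & ~L) nor W)

~N = ~T = F
~N nor P = F nor T = F
~L = ~F = T
(~N nor P) & ~L = F & T = F
((~N nor P) & ~L) nor W = F nor F = T
~(((~N nor P) & ~L) nor W) = ~T = F
Thus S1 is false.

S2: Formalization: N -> ((P -> (L <-> W)) | W)

L <-> W = F <-> F = T
P -> (L <-> W) = T -> T = T
(P -> (L <-> W)) | W = T | F = T
N -> ((P -> (L <-> W)) | W) = T -> T = T
Thus S2 is true.

S3: This is ((P xor ~N) <-> ((~W & L) -> N)) & ~P.

~N = ~T = F
P xor ~N = T xor F = T
~W = ~F = T
~W & L = T & F = F
(~W & L) -> N = F -> T = T
(P xor ~N) <-> ((~W & L) -> N) = T <-> T = T
~P = ~T = F
((P xor ~N) <-> ((~W & L) -> N)) & ~P = T & F = F
Thus S3 is false.

1 of the 3 statements is true.

1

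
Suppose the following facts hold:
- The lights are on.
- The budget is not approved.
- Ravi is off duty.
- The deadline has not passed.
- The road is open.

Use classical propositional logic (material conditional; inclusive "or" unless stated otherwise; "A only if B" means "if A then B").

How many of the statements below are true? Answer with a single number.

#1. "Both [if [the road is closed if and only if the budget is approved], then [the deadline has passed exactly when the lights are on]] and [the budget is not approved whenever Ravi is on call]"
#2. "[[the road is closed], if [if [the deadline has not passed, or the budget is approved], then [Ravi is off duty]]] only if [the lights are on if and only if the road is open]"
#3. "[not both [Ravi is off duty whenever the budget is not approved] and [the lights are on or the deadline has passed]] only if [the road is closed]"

2

Let U = "the road is closed" (False), Q = "the budget is approved" (False), S = "the deadline has passed" (False), P = "the lights are on" (True), R = "Ravi is on call" (False).

#1: In symbols: ((U iff Q) -> (S iff P)) and (R -> not Q)

U iff Q = False iff False = True
S iff P = False iff True = False
(U iff Q) -> (S iff P) = True -> False = False
not Q = not False = True
R -> not Q = False -> True = True
((U iff Q) -> (S iff P)) and (R -> not Q) = False and True = False
Hence #1 is false.

#2: Parsed as (((not S or Q) -> not R) -> U) -> (P iff not U)

not S = not False = True
not S or Q = True or False = True
not R = not False = True
(not S or Q) -> not R = True -> True = True
((not S or Q) -> not R) -> U = True -> False = False
not U = not False = True
P iff not U = True iff True = True
(((not S or Q) -> not R) -> U) -> (P iff not U) = False -> True = True
Hence #2 is true.

#3: In symbols: ((not Q -> not R) nand (P or S)) -> U

not Q = not False = True
not R = not False = True
not Q -> not R = True -> True = True
P or S = True or False = True
(not Q -> not R) nand (P or S) = True nand True = False
((not Q -> not R) nand (P or S)) -> U = False -> False = True
Hence #3 is true.

Count: 2.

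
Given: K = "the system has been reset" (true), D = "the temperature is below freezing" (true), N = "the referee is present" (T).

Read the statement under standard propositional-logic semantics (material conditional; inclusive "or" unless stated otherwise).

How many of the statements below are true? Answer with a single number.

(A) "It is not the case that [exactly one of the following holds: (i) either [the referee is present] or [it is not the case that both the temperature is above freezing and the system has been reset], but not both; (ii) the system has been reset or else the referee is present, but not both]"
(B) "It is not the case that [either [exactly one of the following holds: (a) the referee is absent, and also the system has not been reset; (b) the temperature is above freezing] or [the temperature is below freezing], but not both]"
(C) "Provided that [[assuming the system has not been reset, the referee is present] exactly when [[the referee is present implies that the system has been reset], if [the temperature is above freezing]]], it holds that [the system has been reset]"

(A): This is ¬((N ⊕ (¬D ↑ K)) ⊕ (K ⊕ N)).

¬D = ¬T = F
¬D ↑ K = F ↑ T = T
N ⊕ (¬D ↑ K) = T ⊕ T = F
K ⊕ N = T ⊕ T = F
(N ⊕ (¬D ↑ K)) ⊕ (K ⊕ N) = F ⊕ F = F
¬((N ⊕ (¬D ↑ K)) ⊕ (K ⊕ N)) = ¬F = T
Hence (A) is true.

(B): Parsed as ¬(((¬N ∧ ¬K) ⊕ ¬D) ⊕ D)

¬N = ¬T = F
¬K = ¬T = F
¬N ∧ ¬K = F ∧ F = F
¬D = ¬T = F
(¬N ∧ ¬K) ⊕ ¬D = F ⊕ F = F
((¬N ∧ ¬K) ⊕ ¬D) ⊕ D = F ⊕ T = T
¬(((¬N ∧ ¬K) ⊕ ¬D) ⊕ D) = ¬T = F
Thus (B) is false.

(C): This is ((¬K → N) ↔ (¬D → (N → K))) → K.

¬K = ¬T = F
¬K → N = F → T = T
¬D = ¬T = F
N → K = T → T = T
¬D → (N → K) = F → T = T
(¬K → N) ↔ (¬D → (N → K)) = T ↔ T = T
((¬K → N) ↔ (¬D → (N → K))) → K = T → T = T
Hence (C) is true.

Count: 2.

2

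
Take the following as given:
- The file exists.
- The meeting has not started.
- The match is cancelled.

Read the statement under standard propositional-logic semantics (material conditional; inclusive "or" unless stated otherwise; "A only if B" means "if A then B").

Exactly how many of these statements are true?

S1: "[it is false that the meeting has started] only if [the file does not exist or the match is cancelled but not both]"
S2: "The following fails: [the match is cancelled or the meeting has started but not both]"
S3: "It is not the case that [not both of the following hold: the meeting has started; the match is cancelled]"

Let Q = "the meeting has started" (F), P = "the file exists" (T), R = "the match is cancelled" (T).

S1: Formalization: ¬Q → (¬P ⊕ R)

¬Q = ¬F = T
¬P = ¬T = F
¬P ⊕ R = F ⊕ T = T
¬Q → (¬P ⊕ R) = T → T = T
Thus S1 is true.

S2: In symbols: ¬(R ⊕ Q)

R ⊕ Q = T ⊕ F = T
¬(R ⊕ Q) = ¬T = F
So S2 is false.

S3: In symbols: ¬(Q ↑ R)

Q ↑ R = F ↑ T = T
¬(Q ↑ R) = ¬T = F
So S3 is false.

1 of the 3 statements is true (S1).

1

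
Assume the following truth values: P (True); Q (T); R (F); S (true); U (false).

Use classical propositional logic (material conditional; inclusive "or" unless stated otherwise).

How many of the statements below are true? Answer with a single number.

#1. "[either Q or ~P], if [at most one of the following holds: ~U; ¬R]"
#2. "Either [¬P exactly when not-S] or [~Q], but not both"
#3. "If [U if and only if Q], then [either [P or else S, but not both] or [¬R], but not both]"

#1: In symbols: (¬U ↑ ¬R) → (Q ∨ ¬P)

¬U = ¬F = T
¬R = ¬F = T
¬U ↑ ¬R = T ↑ T = F
¬P = ¬T = F
Q ∨ ¬P = T ∨ F = T
(¬U ↑ ¬R) → (Q ∨ ¬P) = F → T = T
So #1 is true.

#2: Parsed as (¬P ↔ ¬S) ⊕ ¬Q

¬P = ¬T = F
¬S = ¬T = F
¬P ↔ ¬S = F ↔ F = T
¬Q = ¬T = F
(¬P ↔ ¬S) ⊕ ¬Q = T ⊕ F = T
Thus #2 is true.

#3: Parsed as (U ↔ Q) → ((P ⊕ S) ⊕ ¬R)

U ↔ Q = F ↔ T = F
P ⊕ S = T ⊕ T = F
¬R = ¬F = T
(P ⊕ S) ⊕ ¬R = F ⊕ T = T
(U ↔ Q) → ((P ⊕ S) ⊕ ¬R) = F → T = T
Hence #3 is true.

Count: 3.

3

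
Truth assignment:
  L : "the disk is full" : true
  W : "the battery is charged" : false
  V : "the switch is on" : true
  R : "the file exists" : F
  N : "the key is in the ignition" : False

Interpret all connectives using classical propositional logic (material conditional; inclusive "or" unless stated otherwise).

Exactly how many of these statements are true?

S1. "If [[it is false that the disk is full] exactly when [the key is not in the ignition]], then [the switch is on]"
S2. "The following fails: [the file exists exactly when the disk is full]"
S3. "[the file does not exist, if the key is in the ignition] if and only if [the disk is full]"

S1: This is (¬L ↔ ¬N) → V.

¬L = ¬T = F
¬N = ¬F = T
¬L ↔ ¬N = F ↔ T = F
(¬L ↔ ¬N) → V = F → T = T
Thus S1 is true.

S2: In symbols: ¬(R ↔ L)

R ↔ L = F ↔ T = F
¬(R ↔ L) = ¬F = T
Hence S2 is true.

S3: Parsed as (N → ¬R) ↔ L

¬R = ¬F = T
N → ¬R = F → T = T
(N → ¬R) ↔ L = T ↔ T = T
Thus S3 is true.

True statements: 3.

3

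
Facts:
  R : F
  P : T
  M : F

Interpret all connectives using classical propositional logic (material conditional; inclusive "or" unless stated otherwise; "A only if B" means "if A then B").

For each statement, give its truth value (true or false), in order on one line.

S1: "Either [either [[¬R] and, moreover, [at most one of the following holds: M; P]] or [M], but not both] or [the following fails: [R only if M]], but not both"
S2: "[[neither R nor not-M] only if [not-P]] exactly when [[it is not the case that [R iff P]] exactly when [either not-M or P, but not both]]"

S1 true / S2 false

S1: In symbols: ((¬R ∧ (M ↑ P)) ⊕ M) ⊕ ¬(R → M)

¬R = ¬F = T
M ↑ P = F ↑ T = T
¬R ∧ (M ↑ P) = T ∧ T = T
(¬R ∧ (M ↑ P)) ⊕ M = T ⊕ F = T
R → M = F → F = T
¬(R → M) = ¬T = F
((¬R ∧ (M ↑ P)) ⊕ M) ⊕ ¬(R → M) = T ⊕ F = T
Hence S1 is true.

S2: Parsed as ((R ↓ ¬M) → ¬P) ↔ (¬(R ↔ P) ↔ (¬M ⊕ P))

¬M = ¬F = T
R ↓ ¬M = F ↓ T = F
¬P = ¬T = F
(R ↓ ¬M) → ¬P = F → F = T
R ↔ P = F ↔ T = F
¬(R ↔ P) = ¬F = T
¬M = ¬F = T
¬M ⊕ P = T ⊕ T = F
¬(R ↔ P) ↔ (¬M ⊕ P) = T ↔ F = F
((R ↓ ¬M) → ¬P) ↔ (¬(R ↔ P) ↔ (¬M ⊕ P)) = T ↔ F = F
Thus S2 is false.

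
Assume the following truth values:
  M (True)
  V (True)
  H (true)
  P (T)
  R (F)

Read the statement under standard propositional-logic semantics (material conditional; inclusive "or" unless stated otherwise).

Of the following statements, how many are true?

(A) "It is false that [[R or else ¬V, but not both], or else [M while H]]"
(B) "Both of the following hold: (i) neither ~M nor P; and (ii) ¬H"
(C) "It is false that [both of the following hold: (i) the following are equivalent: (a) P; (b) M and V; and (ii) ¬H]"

1

(A): In symbols: ~((R xor ~V) | (M & H))

~V = ~T = F
R xor ~V = F xor F = F
M & H = T & T = T
(R xor ~V) | (M & H) = F | T = T
~((R xor ~V) | (M & H)) = ~T = F
So (A) is false.

(B): Parsed as (~M nor P) & ~H

~M = ~T = F
~M nor P = F nor T = F
~H = ~T = F
(~M nor P) & ~H = F & F = F
Hence (B) is false.

(C): In symbols: ~((P <-> (M & V)) & ~H)

M & V = T & T = T
P <-> (M & V) = T <-> T = T
~H = ~T = F
(P <-> (M & V)) & ~H = T & F = F
~((P <-> (M & V)) & ~H) = ~F = T
So (C) is true.

1 of the 3 statements is true ((C)).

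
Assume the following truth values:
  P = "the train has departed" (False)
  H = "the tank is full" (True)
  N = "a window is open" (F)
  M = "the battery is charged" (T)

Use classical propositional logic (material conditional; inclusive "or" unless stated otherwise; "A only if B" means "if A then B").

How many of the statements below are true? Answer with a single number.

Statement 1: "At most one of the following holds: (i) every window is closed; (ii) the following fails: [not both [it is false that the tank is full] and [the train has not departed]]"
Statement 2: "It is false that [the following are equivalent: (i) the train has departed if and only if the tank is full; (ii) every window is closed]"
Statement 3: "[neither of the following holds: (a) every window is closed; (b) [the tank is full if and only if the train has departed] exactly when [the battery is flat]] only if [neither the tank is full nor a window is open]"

Statement 1: Parsed as ~N nand ~(~H nand ~P)

~N = ~F = T
~H = ~T = F
~P = ~F = T
~H nand ~P = F nand T = T
~(~H nand ~P) = ~T = F
~N nand ~(~H nand ~P) = T nand F = T
Thus Statement 1 is true.

Statement 2: Formalization: ~((P <-> H) <-> ~N)

P <-> H = F <-> T = F
~N = ~F = T
(P <-> H) <-> ~N = F <-> T = F
~((P <-> H) <-> ~N) = ~F = T
Thus Statement 2 is true.

Statement 3: In symbols: (~N nor ((H <-> P) <-> ~M)) -> (H nor N)

~N = ~F = T
H <-> P = T <-> F = F
~M = ~T = F
(H <-> P) <-> ~M = F <-> F = T
~N nor ((H <-> P) <-> ~M) = T nor T = F
H nor N = T nor F = F
(~N nor ((H <-> P) <-> ~M)) -> (H nor N) = F -> F = T
Thus Statement 3 is true.

Count: 3.

3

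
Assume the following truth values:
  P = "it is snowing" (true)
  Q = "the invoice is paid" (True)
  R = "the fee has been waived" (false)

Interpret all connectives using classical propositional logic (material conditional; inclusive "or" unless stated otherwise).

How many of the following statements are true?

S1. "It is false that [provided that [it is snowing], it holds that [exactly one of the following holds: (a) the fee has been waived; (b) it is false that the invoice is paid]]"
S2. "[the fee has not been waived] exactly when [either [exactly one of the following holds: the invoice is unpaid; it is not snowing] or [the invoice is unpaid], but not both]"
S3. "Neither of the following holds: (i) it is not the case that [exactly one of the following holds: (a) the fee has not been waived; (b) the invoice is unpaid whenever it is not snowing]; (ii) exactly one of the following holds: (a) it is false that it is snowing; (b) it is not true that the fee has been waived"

S1: In symbols: not (P -> (R xor not Q))

not Q = not True = False
R xor not Q = False xor False = False
P -> (R xor not Q) = True -> False = False
not (P -> (R xor not Q)) = not False = True
So S1 is true.

S2: In symbols: not R iff ((not Q xor not P) xor not Q)

not R = not False = True
not Q = not True = False
not P = not True = False
not Q xor not P = False xor False = False
not Q = not True = False
(not Q xor not P) xor not Q = False xor False = False
not R iff ((not Q xor not P) xor not Q) = True iff False = False
Thus S2 is false.

S3: Parsed as not (not R xor (not P -> not Q)) nor (not P xor not R)

not R = not False = True
not P = not True = False
not Q = not True = False
not P -> not Q = False -> False = True
not R xor (not P -> not Q) = True xor True = False
not (not R xor (not P -> not Q)) = not False = True
not P = not True = False
not R = not False = True
not P xor not R = False xor True = True
not (not R xor (not P -> not Q)) nor (not P xor not R) = True nor True = False
Hence S3 is false.

True statements: 1 (S1).

1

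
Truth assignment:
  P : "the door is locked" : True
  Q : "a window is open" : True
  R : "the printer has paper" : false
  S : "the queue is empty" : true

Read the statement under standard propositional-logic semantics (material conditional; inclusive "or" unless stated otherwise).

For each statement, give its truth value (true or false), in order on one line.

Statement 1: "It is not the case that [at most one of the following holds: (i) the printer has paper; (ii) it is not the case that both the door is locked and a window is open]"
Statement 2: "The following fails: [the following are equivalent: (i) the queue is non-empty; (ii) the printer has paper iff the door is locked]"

Statement 1: Formalization: not (R nand (P nand Q))

P nand Q = True nand True = False
R nand (P nand Q) = False nand False = True
not (R nand (P nand Q)) = not True = False
Thus Statement 1 is false.

Statement 2: Parsed as not (not S iff (R iff P))

not S = not True = False
R iff P = False iff True = False
not S iff (R iff P) = False iff False = True
not (not S iff (R iff P)) = not True = False
Thus Statement 2 is false.

Statement 1 F, Statement 2 F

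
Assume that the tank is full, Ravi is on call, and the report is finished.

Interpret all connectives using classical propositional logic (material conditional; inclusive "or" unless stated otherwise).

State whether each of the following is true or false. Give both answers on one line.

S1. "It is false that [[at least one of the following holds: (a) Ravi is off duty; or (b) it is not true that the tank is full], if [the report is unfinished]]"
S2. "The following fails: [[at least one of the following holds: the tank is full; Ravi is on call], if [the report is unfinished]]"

Let N = "the report is finished" (T), D = "Ravi is on call" (T), Q = "the tank is full" (T).

S1: This is ~(~N -> (~D | ~Q)).

~N = ~T = F
~D = ~T = F
~Q = ~T = F
~D | ~Q = F | F = F
~N -> (~D | ~Q) = F -> F = T
~(~N -> (~D | ~Q)) = ~T = F
So S1 is false.

S2: Parsed as ~(~N -> (Q | D))

~N = ~T = F
Q | D = T | T = T
~N -> (Q | D) = F -> T = T
~(~N -> (Q | D)) = ~T = F
Thus S2 is false.

S1 False; S2 False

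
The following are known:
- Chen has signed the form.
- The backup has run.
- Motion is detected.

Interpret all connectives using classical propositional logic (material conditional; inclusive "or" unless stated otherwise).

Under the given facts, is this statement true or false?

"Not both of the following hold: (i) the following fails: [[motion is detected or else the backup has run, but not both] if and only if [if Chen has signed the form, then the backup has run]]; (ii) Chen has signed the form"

Let S = "motion is detected" (T), V = "the backup has run" (T), D = "Chen has signed the form" (T).
In symbols: ~((S xor V) <-> (D -> V)) nand D

S xor V = T xor T = F
D -> V = T -> T = T
(S xor V) <-> (D -> V) = F <-> T = F
~((S xor V) <-> (D -> V)) = ~F = T
~((S xor V) <-> (D -> V)) nand D = T nand T = F

false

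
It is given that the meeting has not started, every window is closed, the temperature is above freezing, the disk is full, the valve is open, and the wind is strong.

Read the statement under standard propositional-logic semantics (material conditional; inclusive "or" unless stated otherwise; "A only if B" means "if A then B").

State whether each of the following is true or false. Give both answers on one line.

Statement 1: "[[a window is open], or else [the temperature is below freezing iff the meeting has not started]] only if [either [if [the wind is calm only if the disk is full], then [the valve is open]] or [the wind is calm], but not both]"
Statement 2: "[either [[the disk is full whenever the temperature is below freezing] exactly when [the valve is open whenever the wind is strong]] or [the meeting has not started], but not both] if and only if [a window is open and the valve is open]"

Let G = "a window is open" (False), H = "the temperature is below freezing" (False), M = "the meeting has started" (False), N = "the wind is strong" (True), S = "the disk is full" (True), L = "the valve is open" (True).

Statement 1: This is (G or (H iff not M)) -> (((not N -> S) -> L) xor not N).

not M = not False = True
H iff not M = False iff True = False
G or (H iff not M) = False or False = False
not N = not True = False
not N -> S = False -> True = True
(not N -> S) -> L = True -> True = True
not N = not True = False
((not N -> S) -> L) xor not N = True xor False = True
(G or (H iff not M)) -> (((not N -> S) -> L) xor not N) = False -> True = True
Hence Statement 1 is true.

Statement 2: This is (((H -> S) iff (N -> L)) xor not M) iff (G and L).

H -> S = False -> True = True
N -> L = True -> True = True
(H -> S) iff (N -> L) = True iff True = True
not M = not False = True
((H -> S) iff (N -> L)) xor not M = True xor True = False
G and L = False and True = False
(((H -> S) iff (N -> L)) xor not M) iff (G and L) = False iff False = True
So Statement 2 is true.

Statement 1 True; Statement 2 True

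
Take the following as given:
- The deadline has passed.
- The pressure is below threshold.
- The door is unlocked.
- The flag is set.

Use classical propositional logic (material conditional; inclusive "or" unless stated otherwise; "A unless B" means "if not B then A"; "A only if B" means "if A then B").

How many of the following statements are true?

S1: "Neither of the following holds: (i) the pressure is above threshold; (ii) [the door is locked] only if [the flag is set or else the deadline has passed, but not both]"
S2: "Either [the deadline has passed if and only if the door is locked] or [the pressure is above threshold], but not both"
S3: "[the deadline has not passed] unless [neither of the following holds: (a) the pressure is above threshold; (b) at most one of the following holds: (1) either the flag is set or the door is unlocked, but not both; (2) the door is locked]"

Let W = "the pressure is above threshold" (False), K = "the door is locked" (False), N = "the flag is set" (True), V = "the deadline has passed" (True).

S1: Parsed as W nor (K -> (N xor V))

N xor V = True xor True = False
K -> (N xor V) = False -> False = True
W nor (K -> (N xor V)) = False nor True = False
Hence S1 is false.

S2: In symbols: (V iff K) xor W

V iff K = True iff False = False
(V iff K) xor W = False xor False = False
Thus S2 is false.

S3: In symbols: not V or (W nor ((N xor not K) nand K))

not V = not True = False
not K = not False = True
N xor not K = True xor True = False
(N xor not K) nand K = False nand False = True
W nor ((N xor not K) nand K) = False nor True = False
not V or (W nor ((N xor not K) nand K)) = False or False = False
Thus S3 is false.

True statements: 0 (none).

0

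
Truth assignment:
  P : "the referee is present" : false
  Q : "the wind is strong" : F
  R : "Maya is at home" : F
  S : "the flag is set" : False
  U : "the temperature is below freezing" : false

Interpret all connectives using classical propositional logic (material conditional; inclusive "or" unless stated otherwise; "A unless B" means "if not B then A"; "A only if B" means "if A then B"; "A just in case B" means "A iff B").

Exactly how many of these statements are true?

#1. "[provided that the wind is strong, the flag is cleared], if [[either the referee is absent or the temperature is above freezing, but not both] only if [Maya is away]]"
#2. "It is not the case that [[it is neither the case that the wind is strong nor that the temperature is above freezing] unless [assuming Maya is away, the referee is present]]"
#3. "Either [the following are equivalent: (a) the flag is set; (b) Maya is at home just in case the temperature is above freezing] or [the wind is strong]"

3

#1: This is ((~P xor ~U) -> ~R) -> (Q -> ~S).

~P = ~F = T
~U = ~F = T
~P xor ~U = T xor T = F
~R = ~F = T
(~P xor ~U) -> ~R = F -> T = T
~S = ~F = T
Q -> ~S = F -> T = T
((~P xor ~U) -> ~R) -> (Q -> ~S) = T -> T = T
Hence #1 is true.

#2: In symbols: ~((Q nor ~U) | (~R -> P))

~U = ~F = T
Q nor ~U = F nor T = F
~R = ~F = T
~R -> P = T -> F = F
(Q nor ~U) | (~R -> P) = F | F = F
~((Q nor ~U) | (~R -> P)) = ~F = T
So #2 is true.

#3: Parsed as (S <-> (R <-> ~U)) | Q

~U = ~F = T
R <-> ~U = F <-> T = F
S <-> (R <-> ~U) = F <-> F = T
(S <-> (R <-> ~U)) | Q = T | F = T
Hence #3 is true.

True statements: 3.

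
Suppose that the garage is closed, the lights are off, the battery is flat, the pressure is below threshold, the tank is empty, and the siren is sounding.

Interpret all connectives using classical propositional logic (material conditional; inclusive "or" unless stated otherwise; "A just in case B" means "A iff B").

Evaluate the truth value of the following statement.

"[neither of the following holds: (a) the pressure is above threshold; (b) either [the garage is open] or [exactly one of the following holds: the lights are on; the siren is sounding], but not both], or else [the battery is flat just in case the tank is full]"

False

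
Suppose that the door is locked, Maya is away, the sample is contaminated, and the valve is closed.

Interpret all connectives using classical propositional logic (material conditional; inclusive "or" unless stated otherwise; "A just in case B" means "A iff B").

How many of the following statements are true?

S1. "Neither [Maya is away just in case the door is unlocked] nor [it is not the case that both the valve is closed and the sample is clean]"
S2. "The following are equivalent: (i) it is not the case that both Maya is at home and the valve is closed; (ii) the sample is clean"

0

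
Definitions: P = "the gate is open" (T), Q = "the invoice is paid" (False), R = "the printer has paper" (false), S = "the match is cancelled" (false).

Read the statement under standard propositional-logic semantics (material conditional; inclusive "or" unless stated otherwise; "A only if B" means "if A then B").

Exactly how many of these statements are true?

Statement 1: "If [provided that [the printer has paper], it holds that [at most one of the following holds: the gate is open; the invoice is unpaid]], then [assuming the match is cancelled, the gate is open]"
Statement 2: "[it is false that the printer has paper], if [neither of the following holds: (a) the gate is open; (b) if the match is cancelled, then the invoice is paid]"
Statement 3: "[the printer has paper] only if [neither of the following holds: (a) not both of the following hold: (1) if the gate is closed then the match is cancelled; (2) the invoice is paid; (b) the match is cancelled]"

3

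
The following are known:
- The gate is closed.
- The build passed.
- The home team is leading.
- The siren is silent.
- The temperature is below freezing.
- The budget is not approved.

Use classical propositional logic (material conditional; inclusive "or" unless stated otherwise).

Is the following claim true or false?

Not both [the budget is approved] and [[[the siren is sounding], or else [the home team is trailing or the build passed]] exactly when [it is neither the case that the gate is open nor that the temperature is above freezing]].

True

Let M = "the budget is approved" (False), W = "the siren is sounding" (False), N = "the home team is leading" (True), P = "the build passed" (True), S = "the gate is open" (False), G = "the temperature is below freezing" (True).
This is M nand ((W or (not N or P)) iff (S nor not G)).

not N = not True = False
not N or P = False or True = True
W or (not N or P) = False or True = True
not G = not True = False
S nor not G = False nor False = True
(W or (not N or P)) iff (S nor not G) = True iff True = True
M nand ((W or (not N or P)) iff (S nor not G)) = False nand True = True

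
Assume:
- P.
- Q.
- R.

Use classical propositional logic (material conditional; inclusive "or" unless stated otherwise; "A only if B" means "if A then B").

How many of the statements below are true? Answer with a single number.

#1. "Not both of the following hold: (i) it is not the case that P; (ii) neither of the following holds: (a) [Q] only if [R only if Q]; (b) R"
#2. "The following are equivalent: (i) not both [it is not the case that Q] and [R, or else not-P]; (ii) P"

2

#1: This is ~P nand ((Q -> (R -> Q)) nor R).

~P = ~T = F
R -> Q = T -> T = T
Q -> (R -> Q) = T -> T = T
(Q -> (R -> Q)) nor R = T nor T = F
~P nand ((Q -> (R -> Q)) nor R) = F nand F = T
So #1 is true.

#2: In symbols: (~Q nand (R | ~P)) <-> P

~Q = ~T = F
~P = ~T = F
R | ~P = T | F = T
~Q nand (R | ~P) = F nand T = T
(~Q nand (R | ~P)) <-> P = T <-> T = T
So #2 is true.

Count: 2.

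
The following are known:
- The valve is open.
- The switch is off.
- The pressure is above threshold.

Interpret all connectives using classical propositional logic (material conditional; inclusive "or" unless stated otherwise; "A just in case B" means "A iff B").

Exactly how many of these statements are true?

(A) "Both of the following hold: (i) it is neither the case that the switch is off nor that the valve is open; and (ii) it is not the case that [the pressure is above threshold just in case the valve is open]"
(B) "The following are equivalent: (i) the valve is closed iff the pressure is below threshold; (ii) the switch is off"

Let Q = "the switch is on" (False), P = "the valve is open" (True), R = "the pressure is above threshold" (True).

(A): This is (not Q nor P) and not (R iff P).

not Q = not False = True
not Q nor P = True nor True = False
R iff P = True iff True = True
not (R iff P) = not True = False
(not Q nor P) and not (R iff P) = False and False = False
So (A) is false.

(B): Parsed as (not P iff not R) iff not Q

not P = not True = False
not R = not True = False
not P iff not R = False iff False = True
not Q = not False = True
(not P iff not R) iff not Q = True iff True = True
Thus (B) is true.

Count: 1.

1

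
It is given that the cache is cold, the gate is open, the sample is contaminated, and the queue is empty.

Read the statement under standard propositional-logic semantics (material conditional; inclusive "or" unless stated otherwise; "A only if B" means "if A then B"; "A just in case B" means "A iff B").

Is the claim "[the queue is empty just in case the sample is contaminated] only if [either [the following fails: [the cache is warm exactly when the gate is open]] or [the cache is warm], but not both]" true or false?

true

Let S = "the queue is empty" (T), R = "the sample is contaminated" (T), P = "the cache is warm" (F), Q = "the gate is open" (T).
Parsed as (S ↔ R) → (¬(P ↔ Q) ⊕ P)

S ↔ R = T ↔ T = T
P ↔ Q = F ↔ T = F
¬(P ↔ Q) = ¬F = T
¬(P ↔ Q) ⊕ P = T ⊕ F = T
(S ↔ R) → (¬(P ↔ Q) ⊕ P) = T → T = T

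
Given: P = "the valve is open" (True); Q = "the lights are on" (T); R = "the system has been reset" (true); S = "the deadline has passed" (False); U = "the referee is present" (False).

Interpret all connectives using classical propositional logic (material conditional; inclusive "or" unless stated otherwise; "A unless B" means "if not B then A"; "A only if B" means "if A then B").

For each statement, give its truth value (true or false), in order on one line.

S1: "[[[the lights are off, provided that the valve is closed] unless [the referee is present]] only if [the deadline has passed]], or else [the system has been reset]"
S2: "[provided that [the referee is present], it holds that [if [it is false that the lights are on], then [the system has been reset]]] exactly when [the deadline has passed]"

S1 true, S2 false

S1: Formalization: (((¬P → ¬Q) ∨ U) → S) ∨ R

¬P = ¬T = F
¬Q = ¬T = F
¬P → ¬Q = F → F = T
(¬P → ¬Q) ∨ U = T ∨ F = T
((¬P → ¬Q) ∨ U) → S = T → F = F
(((¬P → ¬Q) ∨ U) → S) ∨ R = F ∨ T = T
So S1 is true.

S2: Formalization: (U → (¬Q → R)) ↔ S

¬Q = ¬T = F
¬Q → R = F → T = T
U → (¬Q → R) = F → T = T
(U → (¬Q → R)) ↔ S = T ↔ F = F
Thus S2 is false.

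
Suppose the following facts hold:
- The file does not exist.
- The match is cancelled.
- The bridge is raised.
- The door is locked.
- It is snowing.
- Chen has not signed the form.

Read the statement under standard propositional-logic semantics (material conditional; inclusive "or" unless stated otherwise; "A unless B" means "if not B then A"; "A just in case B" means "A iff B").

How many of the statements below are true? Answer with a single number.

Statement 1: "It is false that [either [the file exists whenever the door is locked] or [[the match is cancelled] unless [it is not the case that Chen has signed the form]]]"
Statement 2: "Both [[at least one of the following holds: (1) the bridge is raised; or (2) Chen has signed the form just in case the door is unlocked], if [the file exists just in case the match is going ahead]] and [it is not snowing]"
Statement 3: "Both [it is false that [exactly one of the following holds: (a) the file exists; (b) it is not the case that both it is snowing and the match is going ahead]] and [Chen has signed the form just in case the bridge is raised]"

Let S = "the door is locked" (T), P = "the file exists" (F), Q = "the match is cancelled" (T), V = "Chen has signed the form" (F), R = "the bridge is raised" (T), U = "it is snowing" (T).

Statement 1: In symbols: ¬((S → P) ∨ (Q ∨ ¬V))

S → P = T → F = F
¬V = ¬F = T
Q ∨ ¬V = T ∨ T = T
(S → P) ∨ (Q ∨ ¬V) = F ∨ T = T
¬((S → P) ∨ (Q ∨ ¬V)) = ¬T = F
So Statement 1 is false.

Statement 2: Parsed as ((P ↔ ¬Q) → (R ∨ (V ↔ ¬S))) ∧ ¬U

¬Q = ¬T = F
P ↔ ¬Q = F ↔ F = T
¬S = ¬T = F
V ↔ ¬S = F ↔ F = T
R ∨ (V ↔ ¬S) = T ∨ T = T
(P ↔ ¬Q) → (R ∨ (V ↔ ¬S)) = T → T = T
¬U = ¬T = F
((P ↔ ¬Q) → (R ∨ (V ↔ ¬S))) ∧ ¬U = T ∧ F = F
So Statement 2 is false.

Statement 3: Parsed as ¬(P ⊕ (U ↑ ¬Q)) ∧ (V ↔ R)

¬Q = ¬T = F
U ↑ ¬Q = T ↑ F = T
P ⊕ (U ↑ ¬Q) = F ⊕ T = T
¬(P ⊕ (U ↑ ¬Q)) = ¬T = F
V ↔ R = F ↔ T = F
¬(P ⊕ (U ↑ ¬Q)) ∧ (V ↔ R) = F ∧ F = F
So Statement 3 is false.

0 of the 3 statements are true (none).

0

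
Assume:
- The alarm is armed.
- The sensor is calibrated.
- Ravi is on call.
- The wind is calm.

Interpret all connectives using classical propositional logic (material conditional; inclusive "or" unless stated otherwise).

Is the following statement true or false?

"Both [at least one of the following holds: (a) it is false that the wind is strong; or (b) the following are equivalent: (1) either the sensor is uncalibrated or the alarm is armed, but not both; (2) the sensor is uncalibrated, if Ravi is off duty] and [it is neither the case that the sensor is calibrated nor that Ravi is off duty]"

Let S = "the wind is strong" (False), Q = "the sensor is calibrated" (True), P = "the alarm is armed" (True), R = "Ravi is on call" (True).
Formalization: (not S or ((not Q xor P) iff (not R -> not Q))) and (Q nor not R)

not S = not False = True
not Q = not True = False
not Q xor P = False xor True = True
not R = not True = False
not Q = not True = False
not R -> not Q = False -> False = True
(not Q xor P) iff (not R -> not Q) = True iff True = True
not S or ((not Q xor P) iff (not R -> not Q)) = True or True = True
not R = not True = False
Q nor not R = True nor False = False
(not S or ((not Q xor P) iff (not R -> not Q))) and (Q nor not R) = True and False = False

False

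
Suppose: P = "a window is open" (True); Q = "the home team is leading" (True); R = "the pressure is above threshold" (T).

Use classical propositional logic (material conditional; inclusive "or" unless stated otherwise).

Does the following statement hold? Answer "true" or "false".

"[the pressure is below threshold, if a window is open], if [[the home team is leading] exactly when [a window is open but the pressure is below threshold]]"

true

Parsed as (Q <-> (P & ~R)) -> (P -> ~R)

~R = ~T = F
P & ~R = T & F = F
Q <-> (P & ~R) = T <-> F = F
~R = ~T = F
P -> ~R = T -> F = F
(Q <-> (P & ~R)) -> (P -> ~R) = F -> F = T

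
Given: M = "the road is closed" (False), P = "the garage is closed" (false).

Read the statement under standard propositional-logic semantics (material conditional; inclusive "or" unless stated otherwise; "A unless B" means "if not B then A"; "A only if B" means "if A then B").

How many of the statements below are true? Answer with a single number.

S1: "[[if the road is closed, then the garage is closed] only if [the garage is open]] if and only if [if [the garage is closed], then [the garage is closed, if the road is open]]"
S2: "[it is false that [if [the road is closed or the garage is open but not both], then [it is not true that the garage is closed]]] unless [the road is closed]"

S1: Formalization: ((M → P) → ¬P) ↔ (P → (¬M → P))

M → P = F → F = T
¬P = ¬F = T
(M → P) → ¬P = T → T = T
¬M = ¬F = T
¬M → P = T → F = F
P → (¬M → P) = F → F = T
((M → P) → ¬P) ↔ (P → (¬M → P)) = T ↔ T = T
Thus S1 is true.

S2: Formalization: ¬((M ⊕ ¬P) → ¬P) ∨ M

¬P = ¬F = T
M ⊕ ¬P = F ⊕ T = T
¬P = ¬F = T
(M ⊕ ¬P) → ¬P = T → T = T
¬((M ⊕ ¬P) → ¬P) = ¬T = F
¬((M ⊕ ¬P) → ¬P) ∨ M = F ∨ F = F
So S2 is false.

True statements: 1 (S1).

1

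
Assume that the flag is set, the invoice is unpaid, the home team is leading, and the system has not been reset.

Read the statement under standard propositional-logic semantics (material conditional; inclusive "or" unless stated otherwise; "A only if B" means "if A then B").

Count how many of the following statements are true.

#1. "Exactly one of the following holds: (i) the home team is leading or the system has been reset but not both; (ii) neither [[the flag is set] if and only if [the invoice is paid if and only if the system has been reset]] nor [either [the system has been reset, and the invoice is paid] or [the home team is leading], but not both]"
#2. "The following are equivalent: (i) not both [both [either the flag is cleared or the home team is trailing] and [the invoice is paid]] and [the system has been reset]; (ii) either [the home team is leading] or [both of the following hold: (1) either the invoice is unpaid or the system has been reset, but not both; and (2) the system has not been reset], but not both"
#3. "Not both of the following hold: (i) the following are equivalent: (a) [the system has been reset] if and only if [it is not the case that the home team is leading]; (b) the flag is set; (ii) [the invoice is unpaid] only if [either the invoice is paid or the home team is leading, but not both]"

1

Let R = "the home team is leading" (T), S = "the system has been reset" (F), P = "the flag is set" (T), Q = "the invoice is paid" (F).

#1: In symbols: (R xor S) xor ((P <-> (Q <-> S)) nor ((S & Q) xor R))

R xor S = T xor F = T
Q <-> S = F <-> F = T
P <-> (Q <-> S) = T <-> T = T
S & Q = F & F = F
(S & Q) xor R = F xor T = T
(P <-> (Q <-> S)) nor ((S & Q) xor R) = T nor T = F
(R xor S) xor ((P <-> (Q <-> S)) nor ((S & Q) xor R)) = T xor F = T
So #1 is true.

#2: In symbols: (((~P | ~R) & Q) nand S) <-> (R xor ((~Q xor S) & ~S))

~P = ~T = F
~R = ~T = F
~P | ~R = F | F = F
(~P | ~R) & Q = F & F = F
((~P | ~R) & Q) nand S = F nand F = T
~Q = ~F = T
~Q xor S = T xor F = T
~S = ~F = T
(~Q xor S) & ~S = T & T = T
R xor ((~Q xor S) & ~S) = T xor T = F
(((~P | ~R) & Q) nand S) <-> (R xor ((~Q xor S) & ~S)) = T <-> F = F
Hence #2 is false.

#3: Parsed as ((S <-> ~R) <-> P) nand (~Q -> (Q xor R))

~R = ~T = F
S <-> ~R = F <-> F = T
(S <-> ~R) <-> P = T <-> T = T
~Q = ~F = T
Q xor R = F xor T = T
~Q -> (Q xor R) = T -> T = T
((S <-> ~R) <-> P) nand (~Q -> (Q xor R)) = T nand T = F
Thus #3 is false.

1 of the 3 statements is true (#1).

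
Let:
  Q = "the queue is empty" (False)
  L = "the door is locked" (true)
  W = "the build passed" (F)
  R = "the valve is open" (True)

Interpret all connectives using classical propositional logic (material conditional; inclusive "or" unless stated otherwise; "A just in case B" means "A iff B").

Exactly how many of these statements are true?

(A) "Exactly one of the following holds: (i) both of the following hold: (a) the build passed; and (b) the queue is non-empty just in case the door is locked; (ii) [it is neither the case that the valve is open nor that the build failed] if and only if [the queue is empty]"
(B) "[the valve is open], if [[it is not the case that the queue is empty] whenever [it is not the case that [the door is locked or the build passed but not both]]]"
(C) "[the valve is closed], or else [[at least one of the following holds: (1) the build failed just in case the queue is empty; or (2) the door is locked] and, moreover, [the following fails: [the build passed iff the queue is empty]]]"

2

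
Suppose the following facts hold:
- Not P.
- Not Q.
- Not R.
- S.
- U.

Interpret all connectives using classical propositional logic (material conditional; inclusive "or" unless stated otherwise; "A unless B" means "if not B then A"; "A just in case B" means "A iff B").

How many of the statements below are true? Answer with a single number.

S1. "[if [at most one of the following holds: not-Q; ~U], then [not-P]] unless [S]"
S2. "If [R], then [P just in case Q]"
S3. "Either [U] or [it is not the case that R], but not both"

2

S1: In symbols: ((not Q nand not U) -> not P) or S

not Q = not False = True
not U = not True = False
not Q nand not U = True nand False = True
not P = not False = True
(not Q nand not U) -> not P = True -> True = True
((not Q nand not U) -> not P) or S = True or True = True
Thus S1 is true.

S2: Formalization: R -> (P iff Q)

P iff Q = False iff False = True
R -> (P iff Q) = False -> True = True
Thus S2 is true.

S3: This is U xor not R.

not R = not False = True
U xor not R = True xor True = False
So S3 is false.

2 of the 3 statements are true (S1, S2).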